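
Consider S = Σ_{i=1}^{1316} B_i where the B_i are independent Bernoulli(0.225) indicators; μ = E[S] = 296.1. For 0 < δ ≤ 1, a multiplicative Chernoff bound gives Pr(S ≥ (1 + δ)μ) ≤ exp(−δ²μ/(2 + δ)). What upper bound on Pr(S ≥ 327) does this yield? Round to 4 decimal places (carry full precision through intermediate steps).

0.2160

Write 327 = (1 + δ)μ, so δ = 327/296.1 − 1 = 0.1043566…
Then the exponent is δ²μ/(2 + δ) = (327 − μ)² / (μ·(2 + δ)) = 1.532354.
Bound = exp(−1.532354) = 0.21603.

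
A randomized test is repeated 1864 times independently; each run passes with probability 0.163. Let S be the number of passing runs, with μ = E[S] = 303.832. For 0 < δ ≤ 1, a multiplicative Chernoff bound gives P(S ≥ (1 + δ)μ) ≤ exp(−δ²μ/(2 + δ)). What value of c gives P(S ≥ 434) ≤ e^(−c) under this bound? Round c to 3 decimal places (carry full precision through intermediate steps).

22.964

Write 434 = (1 + δ)μ, so δ = 434/303.832 − 1 = 0.428421…
Then the exponent is δ²μ/(2 + δ) = (434 − μ)² / (μ·(2 + δ)) = 22.964182.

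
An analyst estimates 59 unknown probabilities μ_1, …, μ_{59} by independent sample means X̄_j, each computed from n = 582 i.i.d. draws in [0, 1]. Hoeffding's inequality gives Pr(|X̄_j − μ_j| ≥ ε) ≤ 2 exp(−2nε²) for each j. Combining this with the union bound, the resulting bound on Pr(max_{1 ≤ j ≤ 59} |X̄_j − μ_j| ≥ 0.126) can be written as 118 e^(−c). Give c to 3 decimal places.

Union bound over the 59 events: Pr(max_{1 ≤ j ≤ 59} |X̄_j − μ_j| ≥ 0.126) ≤ 59·2·exp(−2nε²) = 118 exp(−2·582·0.126²).
So c = 2·582·0.126² = 18.4797.

18.480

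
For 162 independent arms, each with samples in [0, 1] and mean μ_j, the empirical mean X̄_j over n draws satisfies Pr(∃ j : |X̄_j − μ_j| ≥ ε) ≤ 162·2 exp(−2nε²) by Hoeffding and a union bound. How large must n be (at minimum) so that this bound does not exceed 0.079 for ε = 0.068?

900

Need 2·162·exp(−2nε²) ≤ 0.079, i.e. exp(−2nε²) ≤ 0.079/324.
So 2nε² ≥ ln(324/0.079) = 8.319051.
Hence n ≥ 8.319051/(2·0.068²) = 899.551.
The smallest integer n is 900.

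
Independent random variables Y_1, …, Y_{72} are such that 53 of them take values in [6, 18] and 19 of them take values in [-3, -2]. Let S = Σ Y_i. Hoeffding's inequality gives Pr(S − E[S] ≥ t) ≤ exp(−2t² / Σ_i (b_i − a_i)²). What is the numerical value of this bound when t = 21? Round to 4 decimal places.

Σ(b_i − a_i)² = 53·12² + 19·1² = 7651.
Exponent = 2·21² / 7651 = 0.11528.
Bound = exp(−0.11528) = 0.89112.

0.8911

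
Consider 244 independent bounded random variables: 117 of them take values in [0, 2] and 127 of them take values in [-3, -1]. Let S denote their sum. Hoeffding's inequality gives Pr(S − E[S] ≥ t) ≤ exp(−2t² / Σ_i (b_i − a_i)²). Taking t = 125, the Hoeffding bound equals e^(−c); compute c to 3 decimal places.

32.018

Σ(b_i − a_i)² = 117·2² + 127·2² = 976.
c = 2t² / 976 = 2·125² / 976 = 32.0184.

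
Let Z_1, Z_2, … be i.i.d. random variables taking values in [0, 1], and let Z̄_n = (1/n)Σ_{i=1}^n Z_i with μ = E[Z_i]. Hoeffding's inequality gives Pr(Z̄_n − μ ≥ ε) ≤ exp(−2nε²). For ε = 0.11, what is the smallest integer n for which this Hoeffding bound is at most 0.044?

130

Require exp(−2nε²) ≤ 0.044, i.e. 2nε² ≥ ln(1/0.044) = 3.123566.
So n ≥ 3.123566 / (2·0.11²) = 129.073.
The smallest integer n is 130.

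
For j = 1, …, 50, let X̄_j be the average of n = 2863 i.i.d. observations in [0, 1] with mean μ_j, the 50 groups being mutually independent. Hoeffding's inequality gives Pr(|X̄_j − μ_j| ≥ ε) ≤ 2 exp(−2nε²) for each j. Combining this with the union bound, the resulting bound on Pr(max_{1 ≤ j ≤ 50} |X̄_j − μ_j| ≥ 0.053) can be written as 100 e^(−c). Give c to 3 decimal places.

16.084

Union bound over the 50 events: Pr(max_{1 ≤ j ≤ 50} |X̄_j − μ_j| ≥ 0.053) ≤ 50·2·exp(−2nε²) = 100 exp(−2·2863·0.053²).
So c = 2·2863·0.053² = 16.0843.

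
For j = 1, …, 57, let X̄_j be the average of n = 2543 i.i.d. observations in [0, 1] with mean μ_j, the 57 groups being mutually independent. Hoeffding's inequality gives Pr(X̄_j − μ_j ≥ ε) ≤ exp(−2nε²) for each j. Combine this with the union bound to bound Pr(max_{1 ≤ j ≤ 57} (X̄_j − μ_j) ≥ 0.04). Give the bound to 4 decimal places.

0.0167

Per-experiment Hoeffding bound: exp(−2·2543·0.04²) = exp(−8.13760) = 0.00029234.
Union bound over 57 events: 57·0.00029234 = 0.01666.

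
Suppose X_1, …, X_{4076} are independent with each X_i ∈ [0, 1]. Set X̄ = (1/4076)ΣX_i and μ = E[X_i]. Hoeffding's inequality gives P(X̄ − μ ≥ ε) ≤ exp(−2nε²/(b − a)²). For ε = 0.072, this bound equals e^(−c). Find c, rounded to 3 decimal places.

c = 2nε²/(b − a)² = 2·4076·0.072² / 1² = 42.2600.

42.260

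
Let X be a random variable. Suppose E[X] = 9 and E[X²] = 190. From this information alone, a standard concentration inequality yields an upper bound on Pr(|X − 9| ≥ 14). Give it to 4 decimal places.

0.5561

The first two moments determine the variance, so Chebyshev's inequality is the sharpest standard bound available.
Var(X) = E[X²] − (E[X])² = 190 − 81 = 109.
Chebyshev's inequality: Pr(|X − μ| ≥ t) ≤ Var(X)/t² = 109/196 = 0.5561.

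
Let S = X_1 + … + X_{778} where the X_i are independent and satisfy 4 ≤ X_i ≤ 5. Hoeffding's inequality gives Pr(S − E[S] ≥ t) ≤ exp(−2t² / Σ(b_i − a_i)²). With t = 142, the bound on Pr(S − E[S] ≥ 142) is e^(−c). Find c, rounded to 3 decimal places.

Σ(b_i − a_i)² = 778·(1)² = 778.
c = 2t²/778 = 2·142²/778 = 51.8355.

51.835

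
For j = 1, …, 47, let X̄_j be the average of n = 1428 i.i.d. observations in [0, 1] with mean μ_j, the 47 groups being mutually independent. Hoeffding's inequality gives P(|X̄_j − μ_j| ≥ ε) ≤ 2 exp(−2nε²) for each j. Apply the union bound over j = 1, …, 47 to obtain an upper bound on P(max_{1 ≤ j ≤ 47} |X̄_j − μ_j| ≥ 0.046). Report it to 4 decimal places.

Per-experiment Hoeffding bound: 2·exp(−2·1428·0.046²) = 2·exp(−6.04330) = 0.0047474.
Union bound over 47 events: 47·0.0047474 = 0.22313.

0.2231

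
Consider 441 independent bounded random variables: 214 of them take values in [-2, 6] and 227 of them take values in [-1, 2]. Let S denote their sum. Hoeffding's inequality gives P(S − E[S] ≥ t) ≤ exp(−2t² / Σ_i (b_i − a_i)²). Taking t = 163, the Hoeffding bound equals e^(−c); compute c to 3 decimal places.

3.376

Σ(b_i − a_i)² = 214·8² + 227·3² = 15739.
c = 2t² / 15739 = 2·163² / 15739 = 3.3762.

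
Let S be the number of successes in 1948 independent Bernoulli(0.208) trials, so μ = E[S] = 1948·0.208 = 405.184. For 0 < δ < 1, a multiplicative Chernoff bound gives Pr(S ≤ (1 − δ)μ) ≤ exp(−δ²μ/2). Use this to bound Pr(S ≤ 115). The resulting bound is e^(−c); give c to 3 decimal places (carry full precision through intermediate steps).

103.912

Write 115 = (1 − δ)μ, so δ = 1 − 115/405.184 = 0.7161783…
Then the exponent is δ²μ/2 = (μ − 115)²/(2μ) = 103.911746.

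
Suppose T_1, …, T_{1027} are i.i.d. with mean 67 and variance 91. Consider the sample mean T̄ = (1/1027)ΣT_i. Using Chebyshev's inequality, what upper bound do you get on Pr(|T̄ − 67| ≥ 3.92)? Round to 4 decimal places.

Var(T̄) = Var(T_i)/n = 91/1027 = 0.088608.
Chebyshev: Pr(|T̄ − 67| ≥ 3.92) ≤ Var(T̄)/(3.92)² = 91/(1027·3.92²) = 0.0058.

0.0058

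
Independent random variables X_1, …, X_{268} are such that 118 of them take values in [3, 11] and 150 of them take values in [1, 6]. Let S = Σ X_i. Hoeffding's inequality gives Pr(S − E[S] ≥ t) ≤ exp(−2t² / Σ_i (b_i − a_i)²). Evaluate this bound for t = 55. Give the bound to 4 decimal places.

Σ(b_i − a_i)² = 118·8² + 150·5² = 11302.
Exponent = 2·55² / 11302 = 0.53530.
Bound = exp(−0.53530) = 0.58549.

0.5855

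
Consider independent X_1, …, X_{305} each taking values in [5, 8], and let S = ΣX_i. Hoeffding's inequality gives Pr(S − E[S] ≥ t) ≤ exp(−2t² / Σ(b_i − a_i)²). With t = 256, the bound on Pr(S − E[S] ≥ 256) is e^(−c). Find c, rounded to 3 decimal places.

Σ(b_i − a_i)² = 305·(3)² = 2745.
c = 2t²/2745 = 2·256²/2745 = 47.7494.

47.749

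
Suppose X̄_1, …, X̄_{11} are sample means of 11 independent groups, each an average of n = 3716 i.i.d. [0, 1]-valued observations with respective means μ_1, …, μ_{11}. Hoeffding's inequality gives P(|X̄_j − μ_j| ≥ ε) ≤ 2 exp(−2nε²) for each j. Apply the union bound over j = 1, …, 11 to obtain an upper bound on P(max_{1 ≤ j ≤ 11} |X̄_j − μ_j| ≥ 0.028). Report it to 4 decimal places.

0.0649

Per-experiment Hoeffding bound: 2·exp(−2·3716·0.028²) = 2·exp(−5.82669) = 0.0058956.
Union bound over 11 events: 11·0.0058956 = 0.06485.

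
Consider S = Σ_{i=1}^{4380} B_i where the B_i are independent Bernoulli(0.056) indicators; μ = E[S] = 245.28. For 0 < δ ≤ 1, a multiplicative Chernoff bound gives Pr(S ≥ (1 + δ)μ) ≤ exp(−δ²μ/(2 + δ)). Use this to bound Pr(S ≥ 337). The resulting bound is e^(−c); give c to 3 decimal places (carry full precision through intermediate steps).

14.448

Write 337 = (1 + δ)μ, so δ = 337/245.28 − 1 = 0.37394…
Then the exponent is δ²μ/(2 + δ) = (337 − μ)² / (μ·(2 + δ)) = 14.447617.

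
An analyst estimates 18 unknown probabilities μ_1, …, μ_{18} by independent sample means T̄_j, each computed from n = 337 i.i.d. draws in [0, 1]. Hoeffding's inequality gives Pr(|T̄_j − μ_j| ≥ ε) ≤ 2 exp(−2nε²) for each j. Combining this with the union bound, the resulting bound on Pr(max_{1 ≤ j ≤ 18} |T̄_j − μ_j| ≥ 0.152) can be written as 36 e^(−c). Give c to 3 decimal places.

Union bound over the 18 events: Pr(max_{1 ≤ j ≤ 18} |T̄_j − μ_j| ≥ 0.152) ≤ 18·2·exp(−2nε²) = 36 exp(−2·337·0.152²).
So c = 2·337·0.152² = 15.5721.

15.572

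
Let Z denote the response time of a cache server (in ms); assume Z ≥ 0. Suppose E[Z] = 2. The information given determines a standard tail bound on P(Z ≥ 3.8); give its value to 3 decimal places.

Only the mean of a non-negative variable is known, so Markov's inequality is the applicable tail bound.
Markov's inequality: for a non-negative random variable, P(Z ≥ a) ≤ E[Z]/a.
Here E[Z] = 2 and a = 3.8, so the bound is 2/3.8 = 0.5263.

0.526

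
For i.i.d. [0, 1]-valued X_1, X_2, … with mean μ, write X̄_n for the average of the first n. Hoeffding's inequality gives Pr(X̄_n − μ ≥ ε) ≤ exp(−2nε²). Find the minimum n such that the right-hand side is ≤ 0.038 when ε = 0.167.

59

Require exp(−2nε²) ≤ 0.038, i.e. 2nε² ≥ ln(1/0.038) = 3.270169.
So n ≥ 3.270169 / (2·0.167²) = 58.628.
The smallest integer n is 59.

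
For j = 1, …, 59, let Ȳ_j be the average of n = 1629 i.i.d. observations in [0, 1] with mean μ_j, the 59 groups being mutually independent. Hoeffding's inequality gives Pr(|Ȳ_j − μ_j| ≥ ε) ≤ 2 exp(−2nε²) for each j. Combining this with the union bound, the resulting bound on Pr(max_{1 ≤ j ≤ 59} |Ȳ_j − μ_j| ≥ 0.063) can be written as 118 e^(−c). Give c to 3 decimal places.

Union bound over the 59 events: Pr(max_{1 ≤ j ≤ 59} |Ȳ_j − μ_j| ≥ 0.063) ≤ 59·2·exp(−2nε²) = 118 exp(−2·1629·0.063²).
So c = 2·1629·0.063² = 12.9310.

12.931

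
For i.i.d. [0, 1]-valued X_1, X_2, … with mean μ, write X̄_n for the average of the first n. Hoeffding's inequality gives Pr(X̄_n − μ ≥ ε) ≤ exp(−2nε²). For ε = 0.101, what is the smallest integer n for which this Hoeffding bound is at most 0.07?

131

Require exp(−2nε²) ≤ 0.07, i.e. 2nε² ≥ ln(1/0.07) = 2.659260.
So n ≥ 2.659260 / (2·0.101²) = 130.343.
The smallest integer n is 131.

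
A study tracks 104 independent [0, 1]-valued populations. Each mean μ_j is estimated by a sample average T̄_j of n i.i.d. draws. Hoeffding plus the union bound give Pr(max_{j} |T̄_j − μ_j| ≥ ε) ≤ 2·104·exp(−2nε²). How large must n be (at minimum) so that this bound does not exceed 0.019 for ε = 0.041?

Need 2·104·exp(−2nε²) ≤ 0.019, i.e. exp(−2nε²) ≤ 0.019/208.
So 2nε² ≥ ln(208/0.019) = 9.300854.
Hence n ≥ 9.300854/(2·0.041²) = 2766.465.
The smallest integer n is 2767.

2767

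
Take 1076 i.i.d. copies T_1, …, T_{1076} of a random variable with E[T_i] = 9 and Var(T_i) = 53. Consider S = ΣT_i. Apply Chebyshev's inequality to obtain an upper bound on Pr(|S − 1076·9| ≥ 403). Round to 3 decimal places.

0.351

Var(S) = n·Var(T_i) = 1076·53 = 57028.
Chebyshev: Pr(|S − 1076·9| ≥ 403) ≤ Var(S)/403² = 57028/162409 = 0.3511.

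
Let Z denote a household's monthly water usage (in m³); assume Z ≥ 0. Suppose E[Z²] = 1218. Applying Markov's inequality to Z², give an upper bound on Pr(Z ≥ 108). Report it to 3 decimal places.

0.104

Since Z ≥ 0, the event {Z ≥ 108} is the same as {Z² ≥ 11664}.
Markov's inequality applied to Z² gives Pr(Z² ≥ 11664) ≤ E[Z²]/11664 = 1218/11664 = 0.1044.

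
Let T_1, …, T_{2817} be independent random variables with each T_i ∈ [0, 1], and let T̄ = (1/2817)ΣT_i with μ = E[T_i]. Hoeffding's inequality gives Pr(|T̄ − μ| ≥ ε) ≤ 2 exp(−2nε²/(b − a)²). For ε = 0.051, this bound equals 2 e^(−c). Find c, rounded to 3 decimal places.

c = 2nε²/(b − a)² = 2·2817·0.051² / 1² = 14.6540.

14.654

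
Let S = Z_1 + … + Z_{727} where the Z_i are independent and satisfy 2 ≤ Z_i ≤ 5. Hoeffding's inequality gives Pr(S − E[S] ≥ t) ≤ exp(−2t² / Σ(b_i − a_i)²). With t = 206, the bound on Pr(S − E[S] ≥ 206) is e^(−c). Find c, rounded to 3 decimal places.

Σ(b_i − a_i)² = 727·(3)² = 6543.
c = 2t²/6543 = 2·206²/6543 = 12.9714.

12.971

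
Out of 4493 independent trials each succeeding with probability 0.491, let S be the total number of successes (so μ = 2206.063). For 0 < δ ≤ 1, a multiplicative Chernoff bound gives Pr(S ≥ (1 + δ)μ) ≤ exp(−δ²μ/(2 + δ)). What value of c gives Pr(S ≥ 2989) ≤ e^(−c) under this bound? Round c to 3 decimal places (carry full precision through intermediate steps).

Write 2989 = (1 + δ)μ, so δ = 2989/2206.063 − 1 = 0.3549024…
Then the exponent is δ²μ/(2 + δ) = (2989 − μ)² / (μ·(2 + δ)) = 117.994786.

117.995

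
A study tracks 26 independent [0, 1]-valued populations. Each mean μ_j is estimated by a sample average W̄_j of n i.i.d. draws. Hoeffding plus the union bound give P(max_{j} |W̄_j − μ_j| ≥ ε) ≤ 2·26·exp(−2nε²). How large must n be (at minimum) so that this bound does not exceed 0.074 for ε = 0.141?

Need 2·26·exp(−2nε²) ≤ 0.074, i.e. exp(−2nε²) ≤ 0.074/52.
So 2nε² ≥ ln(52/0.074) = 6.554934.
Hence n ≥ 6.554934/(2·0.141²) = 164.854.
The smallest integer n is 165.

165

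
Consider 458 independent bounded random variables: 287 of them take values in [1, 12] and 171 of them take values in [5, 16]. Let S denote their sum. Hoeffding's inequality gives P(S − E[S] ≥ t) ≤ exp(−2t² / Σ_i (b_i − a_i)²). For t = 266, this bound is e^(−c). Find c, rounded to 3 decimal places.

Σ(b_i − a_i)² = 287·11² + 171·11² = 55418.
c = 2t² / 55418 = 2·266² / 55418 = 2.5535.

2.554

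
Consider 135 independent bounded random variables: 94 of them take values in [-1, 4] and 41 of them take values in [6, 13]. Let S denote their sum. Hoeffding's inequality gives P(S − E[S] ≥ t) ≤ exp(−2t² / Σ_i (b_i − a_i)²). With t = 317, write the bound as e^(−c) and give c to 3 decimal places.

Σ(b_i − a_i)² = 94·5² + 41·7² = 4359.
c = 2t² / 4359 = 2·317² / 4359 = 46.1064.

46.106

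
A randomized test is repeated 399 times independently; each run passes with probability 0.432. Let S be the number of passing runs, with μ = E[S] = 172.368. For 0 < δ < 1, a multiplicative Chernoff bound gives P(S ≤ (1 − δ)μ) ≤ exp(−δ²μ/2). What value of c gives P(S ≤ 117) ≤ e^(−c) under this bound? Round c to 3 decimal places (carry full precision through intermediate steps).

Write 117 = (1 − δ)μ, so δ = 1 − 117/172.368 = 0.3212197…
Then the exponent is δ²μ/2 = (μ − 117)²/(2μ) = 8.892647.

8.893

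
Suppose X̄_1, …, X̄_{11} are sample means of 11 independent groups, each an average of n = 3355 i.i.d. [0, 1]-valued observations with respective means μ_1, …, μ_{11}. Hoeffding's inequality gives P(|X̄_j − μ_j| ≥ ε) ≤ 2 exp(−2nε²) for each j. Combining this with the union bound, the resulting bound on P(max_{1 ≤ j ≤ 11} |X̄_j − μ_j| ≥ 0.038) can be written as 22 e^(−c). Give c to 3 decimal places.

9.689

Union bound over the 11 events: P(max_{1 ≤ j ≤ 11} |X̄_j − μ_j| ≥ 0.038) ≤ 11·2·exp(−2nε²) = 22 exp(−2·3355·0.038²).
So c = 2·3355·0.038² = 9.6892.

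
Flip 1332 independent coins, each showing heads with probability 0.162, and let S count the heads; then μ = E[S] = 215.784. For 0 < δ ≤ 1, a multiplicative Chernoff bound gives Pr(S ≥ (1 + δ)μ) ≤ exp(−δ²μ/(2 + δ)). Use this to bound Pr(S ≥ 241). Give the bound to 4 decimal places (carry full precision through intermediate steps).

0.2486

Write 241 = (1 + δ)μ, so δ = 241/215.784 − 1 = 0.1168576…
Then the exponent is δ²μ/(2 + δ) = (241 − μ)² / (μ·(2 + δ)) = 1.392007.
Bound = exp(−1.392007) = 0.24858.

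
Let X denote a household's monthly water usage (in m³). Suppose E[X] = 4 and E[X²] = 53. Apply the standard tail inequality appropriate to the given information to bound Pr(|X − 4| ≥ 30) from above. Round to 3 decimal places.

0.041

The first two moments determine the variance, so Chebyshev's inequality is the sharpest standard bound available.
Var(X) = E[X²] − (E[X])² = 53 − 16 = 37.
Chebyshev's inequality: Pr(|X − μ| ≥ t) ≤ Var(X)/t² = 37/900 = 0.0411.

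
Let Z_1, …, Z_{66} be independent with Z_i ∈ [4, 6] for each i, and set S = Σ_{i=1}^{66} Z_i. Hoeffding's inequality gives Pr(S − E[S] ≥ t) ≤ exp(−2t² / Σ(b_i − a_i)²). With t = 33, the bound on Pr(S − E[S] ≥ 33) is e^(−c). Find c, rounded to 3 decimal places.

8.250

Σ(b_i − a_i)² = 66·(2)² = 264.
c = 2t²/264 = 2·33²/264 = 8.2500.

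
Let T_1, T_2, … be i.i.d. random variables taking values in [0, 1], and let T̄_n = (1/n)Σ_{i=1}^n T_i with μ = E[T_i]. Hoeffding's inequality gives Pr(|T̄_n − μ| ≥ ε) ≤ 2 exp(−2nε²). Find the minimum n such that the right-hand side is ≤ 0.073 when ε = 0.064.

405

Require 2·exp(−2nε²) ≤ 0.073, i.e. 2nε² ≥ ln(2/0.073) = 3.310443.
So n ≥ 3.310443 / (2·0.064²) = 404.107.
The smallest integer n is 405.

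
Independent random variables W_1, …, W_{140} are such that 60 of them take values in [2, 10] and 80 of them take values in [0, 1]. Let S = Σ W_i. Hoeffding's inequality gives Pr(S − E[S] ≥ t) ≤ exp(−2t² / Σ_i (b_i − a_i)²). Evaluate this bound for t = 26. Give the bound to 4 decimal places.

0.7083

Σ(b_i − a_i)² = 60·8² + 80·1² = 3920.
Exponent = 2·26² / 3920 = 0.34490.
Bound = exp(−0.34490) = 0.70829.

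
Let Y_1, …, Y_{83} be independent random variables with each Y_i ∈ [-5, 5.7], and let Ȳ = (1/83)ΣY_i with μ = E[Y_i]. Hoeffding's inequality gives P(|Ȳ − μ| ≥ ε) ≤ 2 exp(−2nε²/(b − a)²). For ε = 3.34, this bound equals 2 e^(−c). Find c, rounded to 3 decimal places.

c = 2nε²/(b − a)² = 2·83·3.34² / 10.7² = 16.1746.

16.175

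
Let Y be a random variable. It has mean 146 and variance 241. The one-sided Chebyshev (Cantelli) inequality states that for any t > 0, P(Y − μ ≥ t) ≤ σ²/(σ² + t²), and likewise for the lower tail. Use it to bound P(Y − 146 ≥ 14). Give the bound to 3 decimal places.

Here σ² = 241 and t = 14, so σ² + t² = 437.
Cantelli's bound: 241/437 = 0.5515.

0.551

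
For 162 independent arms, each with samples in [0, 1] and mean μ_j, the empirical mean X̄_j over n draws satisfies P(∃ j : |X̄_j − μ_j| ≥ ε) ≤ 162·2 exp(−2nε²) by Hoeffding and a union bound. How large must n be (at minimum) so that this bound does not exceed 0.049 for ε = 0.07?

898

Need 2·162·exp(−2nε²) ≤ 0.049, i.e. exp(−2nε²) ≤ 0.049/324.
So 2nε² ≥ ln(324/0.049) = 8.796678.
Hence n ≥ 8.796678/(2·0.07²) = 897.620.
The smallest integer n is 898.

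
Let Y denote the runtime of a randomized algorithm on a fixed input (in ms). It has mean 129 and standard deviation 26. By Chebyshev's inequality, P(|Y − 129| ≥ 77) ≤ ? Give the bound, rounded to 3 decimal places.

Chebyshev: P(|Y − μ| ≥ t) ≤ Var(Y)/t².
Var(Y) = σ² = 26² = 676.
Bound = 676 / 5929 = 0.1140.

0.114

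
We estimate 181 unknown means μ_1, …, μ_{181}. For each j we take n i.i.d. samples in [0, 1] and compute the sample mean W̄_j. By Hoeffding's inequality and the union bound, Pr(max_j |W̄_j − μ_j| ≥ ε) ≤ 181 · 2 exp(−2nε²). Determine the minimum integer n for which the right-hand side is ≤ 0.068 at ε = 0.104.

397

Need 2·181·exp(−2nε²) ≤ 0.068, i.e. exp(−2nε²) ≤ 0.068/362.
So 2nε² ≥ ln(362/0.068) = 8.579892.
Hence n ≥ 8.579892/(2·0.104²) = 396.630.
The smallest integer n is 397.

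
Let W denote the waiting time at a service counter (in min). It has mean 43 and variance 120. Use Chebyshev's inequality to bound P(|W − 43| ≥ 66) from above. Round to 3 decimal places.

Chebyshev: P(|W − μ| ≥ t) ≤ Var(W)/t².
Bound = 120 / 4356 = 0.0275.

0.028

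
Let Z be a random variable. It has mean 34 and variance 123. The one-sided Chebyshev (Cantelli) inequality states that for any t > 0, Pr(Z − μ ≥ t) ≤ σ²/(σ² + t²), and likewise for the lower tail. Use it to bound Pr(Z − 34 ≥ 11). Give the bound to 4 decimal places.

0.5041

Here σ² = 123 and t = 11, so σ² + t² = 244.
Cantelli's bound: 123/244 = 0.5041.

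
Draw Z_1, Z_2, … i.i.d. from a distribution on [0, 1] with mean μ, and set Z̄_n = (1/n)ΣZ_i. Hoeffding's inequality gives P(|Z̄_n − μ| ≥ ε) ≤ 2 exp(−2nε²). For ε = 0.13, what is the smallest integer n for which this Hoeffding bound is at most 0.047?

111

Require 2·exp(−2nε²) ≤ 0.047, i.e. 2nε² ≥ ln(2/0.047) = 3.750755.
So n ≥ 3.750755 / (2·0.13²) = 110.969.
The smallest integer n is 111.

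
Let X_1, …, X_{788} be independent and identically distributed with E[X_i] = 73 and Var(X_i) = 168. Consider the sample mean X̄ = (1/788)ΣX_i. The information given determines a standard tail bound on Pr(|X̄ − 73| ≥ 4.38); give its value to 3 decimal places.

0.011

With mean and variance of each term known, Chebyshev's inequality bounds the deviation of the sum (or sample mean).
Var(X̄) = Var(X_i)/n = 168/788 = 0.2132.
Chebyshev: Pr(|X̄ − 73| ≥ 4.38) ≤ Var(X̄)/(4.38)² = 168/(788·4.38²) = 0.0111.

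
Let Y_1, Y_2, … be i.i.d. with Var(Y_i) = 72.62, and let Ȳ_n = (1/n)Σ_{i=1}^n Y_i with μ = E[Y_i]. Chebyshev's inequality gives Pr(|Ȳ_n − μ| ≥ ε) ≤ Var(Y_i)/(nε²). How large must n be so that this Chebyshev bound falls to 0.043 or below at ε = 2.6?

250

Require 72.62/(n·2.6²) ≤ 0.043, i.e. n ≥ 72.62/(0.043·2.6²) = 249.828.
The smallest integer n is 250.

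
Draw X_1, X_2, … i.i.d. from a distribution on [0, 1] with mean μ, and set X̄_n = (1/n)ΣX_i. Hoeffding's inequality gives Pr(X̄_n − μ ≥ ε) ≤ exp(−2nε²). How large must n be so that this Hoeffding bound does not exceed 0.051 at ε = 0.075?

Require exp(−2nε²) ≤ 0.051, i.e. 2nε² ≥ ln(1/0.051) = 2.975930.
So n ≥ 2.975930 / (2·0.075²) = 264.527.
The smallest integer n is 265.

265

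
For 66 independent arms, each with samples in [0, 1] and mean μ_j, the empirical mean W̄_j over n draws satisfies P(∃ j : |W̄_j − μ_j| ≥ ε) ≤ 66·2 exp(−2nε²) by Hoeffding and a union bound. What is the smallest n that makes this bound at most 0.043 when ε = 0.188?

Need 2·66·exp(−2nε²) ≤ 0.043, i.e. exp(−2nε²) ≤ 0.043/132.
So 2nε² ≥ ln(132/0.043) = 8.029357.
Hence n ≥ 8.029357/(2·0.188²) = 113.589.
The smallest integer n is 114.

114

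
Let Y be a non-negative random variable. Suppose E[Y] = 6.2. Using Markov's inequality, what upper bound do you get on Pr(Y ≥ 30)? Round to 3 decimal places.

Markov's inequality: for a non-negative random variable, Pr(Y ≥ a) ≤ E[Y]/a.
Here E[Y] = 6.2 and a = 30, so the bound is 6.2/30 = 0.2067.

0.207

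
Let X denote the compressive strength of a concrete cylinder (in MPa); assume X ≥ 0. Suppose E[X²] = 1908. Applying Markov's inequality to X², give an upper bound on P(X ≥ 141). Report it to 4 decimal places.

0.0960

Since X ≥ 0, the event {X ≥ 141} is the same as {X² ≥ 19881}.
Markov's inequality applied to X² gives P(X² ≥ 19881) ≤ E[X²]/19881 = 1908/19881 = 0.0960.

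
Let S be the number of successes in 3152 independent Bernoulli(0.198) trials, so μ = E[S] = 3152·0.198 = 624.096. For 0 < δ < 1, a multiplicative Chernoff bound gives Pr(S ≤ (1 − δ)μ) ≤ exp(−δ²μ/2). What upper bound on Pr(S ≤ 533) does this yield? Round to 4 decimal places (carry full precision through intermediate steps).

0.0013

Write 533 = (1 − δ)μ, so δ = 1 − 533/624.096 = 0.1459647…
Then the exponent is δ²μ/2 = (μ − 533)²/(2μ) = 6.648401.
Bound = exp(−6.648401) = 0.00130.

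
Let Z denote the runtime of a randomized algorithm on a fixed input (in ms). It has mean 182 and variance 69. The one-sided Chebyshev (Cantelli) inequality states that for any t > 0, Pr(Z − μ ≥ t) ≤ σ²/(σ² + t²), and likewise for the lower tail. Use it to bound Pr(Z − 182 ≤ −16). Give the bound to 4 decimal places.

0.2123

Here σ² = 69 and t = 16, so σ² + t² = 325.
Cantelli's bound: 69/325 = 0.2123.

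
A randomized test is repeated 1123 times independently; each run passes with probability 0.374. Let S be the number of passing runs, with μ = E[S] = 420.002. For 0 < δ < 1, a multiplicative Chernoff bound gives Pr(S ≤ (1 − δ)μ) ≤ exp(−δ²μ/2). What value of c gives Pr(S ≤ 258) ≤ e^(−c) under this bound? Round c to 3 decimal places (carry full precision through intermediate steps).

Write 258 = (1 − δ)μ, so δ = 1 − 258/420.002 = 0.3857172…
Then the exponent is δ²μ/2 = (μ − 258)²/(2μ) = 31.243480.

31.243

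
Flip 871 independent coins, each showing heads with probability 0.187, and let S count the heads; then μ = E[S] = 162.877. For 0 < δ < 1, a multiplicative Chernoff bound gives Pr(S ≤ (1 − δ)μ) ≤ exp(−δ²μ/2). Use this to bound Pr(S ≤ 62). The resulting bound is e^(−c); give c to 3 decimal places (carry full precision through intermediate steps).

Write 62 = (1 − δ)μ, so δ = 1 − 62/162.877 = 0.6193447…
Then the exponent is δ²μ/2 = (μ − 62)²/(2μ) = 31.238816.

31.239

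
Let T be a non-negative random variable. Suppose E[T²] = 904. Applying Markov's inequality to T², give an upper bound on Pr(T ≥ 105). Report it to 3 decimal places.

Since T ≥ 0, the event {T ≥ 105} is the same as {T² ≥ 11025}.
Markov's inequality applied to T² gives Pr(T² ≥ 11025) ≤ E[T²]/11025 = 904/11025 = 0.0820.

0.082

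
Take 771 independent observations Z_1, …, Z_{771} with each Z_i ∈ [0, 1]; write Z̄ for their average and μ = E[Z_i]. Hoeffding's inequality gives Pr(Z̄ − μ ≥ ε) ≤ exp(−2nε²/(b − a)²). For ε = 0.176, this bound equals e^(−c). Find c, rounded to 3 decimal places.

c = 2nε²/(b − a)² = 2·771·0.176² / 1² = 47.7650.

47.765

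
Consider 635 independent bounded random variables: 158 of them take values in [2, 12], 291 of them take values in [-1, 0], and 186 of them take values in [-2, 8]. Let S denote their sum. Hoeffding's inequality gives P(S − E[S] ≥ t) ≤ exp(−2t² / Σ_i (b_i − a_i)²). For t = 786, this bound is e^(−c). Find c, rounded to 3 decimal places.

Σ(b_i − a_i)² = 158·10² + 291·1² + 186·10² = 34691.
c = 2t² / 34691 = 2·786² / 34691 = 35.6171.

35.617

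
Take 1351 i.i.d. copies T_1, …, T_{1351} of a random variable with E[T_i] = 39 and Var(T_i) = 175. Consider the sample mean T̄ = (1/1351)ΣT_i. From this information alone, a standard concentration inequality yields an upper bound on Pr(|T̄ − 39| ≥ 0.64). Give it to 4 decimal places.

With mean and variance of each term known, Chebyshev's inequality bounds the deviation of the sum (or sample mean).
Var(T̄) = Var(T_i)/n = 175/1351 = 0.12953.
Chebyshev: Pr(|T̄ − 39| ≥ 0.64) ≤ Var(T̄)/(0.64)² = 175/(1351·0.64²) = 0.3162.

0.3162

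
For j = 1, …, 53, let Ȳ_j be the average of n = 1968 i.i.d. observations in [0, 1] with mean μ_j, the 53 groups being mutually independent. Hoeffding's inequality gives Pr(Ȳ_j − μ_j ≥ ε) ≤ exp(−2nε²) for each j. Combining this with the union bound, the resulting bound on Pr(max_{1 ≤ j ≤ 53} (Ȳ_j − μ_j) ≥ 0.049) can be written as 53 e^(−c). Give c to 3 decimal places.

9.450

Union bound over the 53 events: Pr(max_{1 ≤ j ≤ 53} (Ȳ_j − μ_j) ≥ 0.049) ≤ 53·exp(−2nε²) = 53 exp(−2·1968·0.049²).
So c = 2·1968·0.049² = 9.4503.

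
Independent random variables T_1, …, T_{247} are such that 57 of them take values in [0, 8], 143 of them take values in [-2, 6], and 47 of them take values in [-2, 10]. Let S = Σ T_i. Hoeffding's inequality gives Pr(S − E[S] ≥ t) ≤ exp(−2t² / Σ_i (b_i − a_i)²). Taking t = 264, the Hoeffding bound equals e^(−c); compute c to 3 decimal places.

7.123

Σ(b_i − a_i)² = 57·8² + 143·8² + 47·12² = 19568.
c = 2t² / 19568 = 2·264² / 19568 = 7.1235.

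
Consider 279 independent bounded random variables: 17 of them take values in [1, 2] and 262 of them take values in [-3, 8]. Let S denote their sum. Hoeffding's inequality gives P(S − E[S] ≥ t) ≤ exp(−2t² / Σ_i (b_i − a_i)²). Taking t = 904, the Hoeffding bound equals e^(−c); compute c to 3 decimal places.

Σ(b_i − a_i)² = 17·1² + 262·11² = 31719.
c = 2t² / 31719 = 2·904² / 31719 = 51.5285.

51.528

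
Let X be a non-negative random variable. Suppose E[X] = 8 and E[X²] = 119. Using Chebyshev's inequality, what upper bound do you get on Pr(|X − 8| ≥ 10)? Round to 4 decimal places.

Var(X) = E[X²] − (E[X])² = 119 − 64 = 55.
Chebyshev's inequality: Pr(|X − μ| ≥ t) ≤ Var(X)/t² = 55/100 = 0.5500.

0.5500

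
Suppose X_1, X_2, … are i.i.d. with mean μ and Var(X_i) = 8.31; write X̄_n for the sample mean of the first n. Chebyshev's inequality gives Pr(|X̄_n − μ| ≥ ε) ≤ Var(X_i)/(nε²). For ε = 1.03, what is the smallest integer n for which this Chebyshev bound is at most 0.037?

Require 8.31/(n·1.03²) ≤ 0.037, i.e. n ≥ 8.31/(0.037·1.03²) = 211.702.
The smallest integer n is 212.

212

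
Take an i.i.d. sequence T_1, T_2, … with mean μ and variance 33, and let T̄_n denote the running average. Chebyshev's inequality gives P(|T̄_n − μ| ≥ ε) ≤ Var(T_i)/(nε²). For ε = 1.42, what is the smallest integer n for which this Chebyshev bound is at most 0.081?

Require 33/(n·1.42²) ≤ 0.081, i.e. n ≥ 33/(0.081·1.42²) = 202.047.
The smallest integer n is 203.

203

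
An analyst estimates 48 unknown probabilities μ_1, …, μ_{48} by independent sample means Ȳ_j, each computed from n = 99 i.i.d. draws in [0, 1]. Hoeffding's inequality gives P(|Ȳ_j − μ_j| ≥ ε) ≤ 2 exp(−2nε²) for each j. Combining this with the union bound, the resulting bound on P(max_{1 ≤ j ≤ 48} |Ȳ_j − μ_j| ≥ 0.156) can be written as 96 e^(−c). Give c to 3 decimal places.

Union bound over the 48 events: P(max_{1 ≤ j ≤ 48} |Ȳ_j − μ_j| ≥ 0.156) ≤ 48·2·exp(−2nε²) = 96 exp(−2·99·0.156²).
So c = 2·99·0.156² = 4.8185.

4.819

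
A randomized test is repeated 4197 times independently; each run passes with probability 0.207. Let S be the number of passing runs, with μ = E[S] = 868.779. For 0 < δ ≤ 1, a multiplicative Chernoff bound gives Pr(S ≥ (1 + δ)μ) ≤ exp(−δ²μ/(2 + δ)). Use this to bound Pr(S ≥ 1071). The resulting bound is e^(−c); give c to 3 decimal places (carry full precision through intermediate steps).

Write 1071 = (1 + δ)μ, so δ = 1071/868.779 − 1 = 0.2327646…
Then the exponent is δ²μ/(2 + δ) = (1071 − μ)² / (μ·(2 + δ)) = 21.081439.

21.081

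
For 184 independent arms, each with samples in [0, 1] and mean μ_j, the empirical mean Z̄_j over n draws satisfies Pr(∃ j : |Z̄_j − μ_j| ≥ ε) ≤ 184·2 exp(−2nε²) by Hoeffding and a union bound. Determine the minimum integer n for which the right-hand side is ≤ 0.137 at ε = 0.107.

Need 2·184·exp(−2nε²) ≤ 0.137, i.e. exp(−2nε²) ≤ 0.137/368.
So 2nε² ≥ ln(368/0.137) = 7.895857.
Hence n ≥ 7.895857/(2·0.107²) = 344.827.
The smallest integer n is 345.

345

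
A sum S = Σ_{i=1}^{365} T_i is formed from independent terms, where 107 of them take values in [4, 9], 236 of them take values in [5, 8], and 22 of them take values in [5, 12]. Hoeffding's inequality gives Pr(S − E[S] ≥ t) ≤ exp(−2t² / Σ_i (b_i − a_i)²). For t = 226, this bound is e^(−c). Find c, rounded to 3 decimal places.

17.382

Σ(b_i − a_i)² = 107·5² + 236·3² + 22·7² = 5877.
c = 2t² / 5877 = 2·226² / 5877 = 17.3817.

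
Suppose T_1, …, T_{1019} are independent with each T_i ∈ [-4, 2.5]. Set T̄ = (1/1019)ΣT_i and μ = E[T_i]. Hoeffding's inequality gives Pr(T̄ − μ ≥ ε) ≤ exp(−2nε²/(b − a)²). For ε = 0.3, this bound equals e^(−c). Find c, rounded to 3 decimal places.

c = 2nε²/(b − a)² = 2·1019·0.3² / 6.5² = 4.3413.

4.341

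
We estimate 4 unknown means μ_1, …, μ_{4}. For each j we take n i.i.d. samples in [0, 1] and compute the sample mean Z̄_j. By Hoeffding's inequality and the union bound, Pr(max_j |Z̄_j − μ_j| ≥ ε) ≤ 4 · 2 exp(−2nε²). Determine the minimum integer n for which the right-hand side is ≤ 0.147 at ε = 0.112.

160

Need 2·4·exp(−2nε²) ≤ 0.147, i.e. exp(−2nε²) ≤ 0.147/8.
So 2nε² ≥ ln(8/0.147) = 3.996764.
Hence n ≥ 3.996764/(2·0.112²) = 159.310.
The smallest integer n is 160.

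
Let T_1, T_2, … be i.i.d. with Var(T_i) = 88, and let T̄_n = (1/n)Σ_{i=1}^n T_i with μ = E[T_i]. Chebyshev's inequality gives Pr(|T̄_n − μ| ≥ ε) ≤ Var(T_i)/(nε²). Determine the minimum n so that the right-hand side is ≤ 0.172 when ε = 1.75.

Require 88/(n·1.75²) ≤ 0.172, i.e. n ≥ 88/(0.172·1.75²) = 167.062.
The smallest integer n is 168.

168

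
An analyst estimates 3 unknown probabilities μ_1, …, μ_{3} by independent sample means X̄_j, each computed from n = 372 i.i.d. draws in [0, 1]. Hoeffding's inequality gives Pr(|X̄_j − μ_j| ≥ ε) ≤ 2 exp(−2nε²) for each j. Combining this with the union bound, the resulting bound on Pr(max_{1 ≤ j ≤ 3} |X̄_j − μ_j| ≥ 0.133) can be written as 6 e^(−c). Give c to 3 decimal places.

13.161

Union bound over the 3 events: Pr(max_{1 ≤ j ≤ 3} |X̄_j − μ_j| ≥ 0.133) ≤ 3·2·exp(−2nε²) = 6 exp(−2·372·0.133²).
So c = 2·372·0.133² = 13.1606.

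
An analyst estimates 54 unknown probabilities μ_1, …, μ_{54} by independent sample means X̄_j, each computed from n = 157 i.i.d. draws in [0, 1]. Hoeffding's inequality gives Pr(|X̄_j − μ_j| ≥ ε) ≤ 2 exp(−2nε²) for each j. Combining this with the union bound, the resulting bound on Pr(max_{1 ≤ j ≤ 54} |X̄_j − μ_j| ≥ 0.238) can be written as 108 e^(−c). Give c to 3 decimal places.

Union bound over the 54 events: Pr(max_{1 ≤ j ≤ 54} |X̄_j − μ_j| ≥ 0.238) ≤ 54·2·exp(−2nε²) = 108 exp(−2·157·0.238²).
So c = 2·157·0.238² = 17.7862.

17.786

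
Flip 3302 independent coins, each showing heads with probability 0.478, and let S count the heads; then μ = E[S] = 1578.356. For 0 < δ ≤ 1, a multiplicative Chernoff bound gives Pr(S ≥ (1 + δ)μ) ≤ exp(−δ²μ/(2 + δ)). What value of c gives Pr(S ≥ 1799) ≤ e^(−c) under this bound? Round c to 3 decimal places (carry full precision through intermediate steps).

14.415

Write 1799 = (1 + δ)μ, so δ = 1799/1578.356 − 1 = 0.1397936…
Then the exponent is δ²μ/(2 + δ) = (1799 − μ)² / (μ·(2 + δ)) = 14.414760.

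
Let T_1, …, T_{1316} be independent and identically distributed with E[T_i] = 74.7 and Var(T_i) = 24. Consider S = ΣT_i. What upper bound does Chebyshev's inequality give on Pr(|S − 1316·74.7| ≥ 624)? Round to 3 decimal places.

Var(S) = n·Var(T_i) = 1316·24 = 31584.
Chebyshev: Pr(|S − 1316·74.7| ≥ 624) ≤ Var(S)/624² = 31584/389376 = 0.0811.

0.081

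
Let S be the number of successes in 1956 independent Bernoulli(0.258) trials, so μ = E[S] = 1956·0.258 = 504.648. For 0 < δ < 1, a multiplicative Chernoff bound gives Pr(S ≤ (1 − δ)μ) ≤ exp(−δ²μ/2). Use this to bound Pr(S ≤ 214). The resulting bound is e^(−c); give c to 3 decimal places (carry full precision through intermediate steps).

Write 214 = (1 − δ)μ, so δ = 1 − 214/504.648 = 0.575942…
Then the exponent is δ²μ/2 = (μ − 214)²/(2μ) = 83.698201.

83.698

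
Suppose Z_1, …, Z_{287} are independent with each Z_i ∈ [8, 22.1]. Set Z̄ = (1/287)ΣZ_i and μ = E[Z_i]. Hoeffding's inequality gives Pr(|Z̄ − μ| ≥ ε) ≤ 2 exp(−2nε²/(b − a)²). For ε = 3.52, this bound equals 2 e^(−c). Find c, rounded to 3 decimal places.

c = 2nε²/(b − a)² = 2·287·3.52² / 14.1² = 35.7733.

35.773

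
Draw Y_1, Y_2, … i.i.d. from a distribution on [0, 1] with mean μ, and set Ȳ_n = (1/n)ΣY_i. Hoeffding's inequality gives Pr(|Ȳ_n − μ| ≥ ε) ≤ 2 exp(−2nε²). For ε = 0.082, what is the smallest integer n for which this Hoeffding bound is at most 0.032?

308

Require 2·exp(−2nε²) ≤ 0.032, i.e. 2nε² ≥ ln(2/0.032) = 4.135167.
So n ≥ 4.135167 / (2·0.082²) = 307.493.
The smallest integer n is 308.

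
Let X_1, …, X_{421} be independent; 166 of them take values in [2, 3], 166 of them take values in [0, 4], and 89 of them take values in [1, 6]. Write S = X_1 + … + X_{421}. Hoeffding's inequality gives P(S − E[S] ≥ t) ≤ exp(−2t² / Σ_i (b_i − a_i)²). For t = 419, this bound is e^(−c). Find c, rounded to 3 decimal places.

69.570

Σ(b_i − a_i)² = 166·1² + 166·4² + 89·5² = 5047.
c = 2t² / 5047 = 2·419² / 5047 = 69.5704.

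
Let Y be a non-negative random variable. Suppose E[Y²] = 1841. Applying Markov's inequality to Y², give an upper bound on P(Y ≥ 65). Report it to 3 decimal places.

0.436

Since Y ≥ 0, the event {Y ≥ 65} is the same as {Y² ≥ 4225}.
Markov's inequality applied to Y² gives P(Y² ≥ 4225) ≤ E[Y²]/4225 = 1841/4225 = 0.4357.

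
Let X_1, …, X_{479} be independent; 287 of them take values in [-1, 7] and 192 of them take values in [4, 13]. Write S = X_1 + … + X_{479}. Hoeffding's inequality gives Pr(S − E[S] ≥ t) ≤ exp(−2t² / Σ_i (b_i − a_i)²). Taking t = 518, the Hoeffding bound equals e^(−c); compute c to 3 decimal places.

15.821

Σ(b_i − a_i)² = 287·8² + 192·9² = 33920.
c = 2t² / 33920 = 2·518² / 33920 = 15.8210.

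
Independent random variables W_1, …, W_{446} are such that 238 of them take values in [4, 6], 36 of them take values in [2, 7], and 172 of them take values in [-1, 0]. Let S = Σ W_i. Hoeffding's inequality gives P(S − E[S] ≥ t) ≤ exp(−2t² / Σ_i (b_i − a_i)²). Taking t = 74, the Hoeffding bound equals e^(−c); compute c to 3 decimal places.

5.411

Σ(b_i − a_i)² = 238·2² + 36·5² + 172·1² = 2024.
c = 2t² / 2024 = 2·74² / 2024 = 5.4111.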